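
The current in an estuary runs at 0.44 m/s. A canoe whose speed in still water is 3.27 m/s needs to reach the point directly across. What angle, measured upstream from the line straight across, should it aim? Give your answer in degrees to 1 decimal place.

7.7°

To cancel the current, the upstream component of the canoe's velocity must equal the flow: 3.27 sin θ = 0.44.
sin θ = 0.44 / 3.27 = 0.1346.
θ = arcsin(0.1346) = 7.733°.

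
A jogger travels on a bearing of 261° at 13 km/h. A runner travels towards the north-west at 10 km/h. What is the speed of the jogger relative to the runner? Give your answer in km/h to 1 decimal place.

Taking east as x and north as y: jogger velocity = (-12.840, -2.034) km/h; runner velocity = (-7.071, 7.071) km/h.
Velocity of jogger relative to runner = (-12.840, -2.034) − (-7.071, 7.071) = (-5.769, -9.105) km/h.
Magnitude = |(-5.769, -9.105)| = 10.778 km/h.

10.8 km/h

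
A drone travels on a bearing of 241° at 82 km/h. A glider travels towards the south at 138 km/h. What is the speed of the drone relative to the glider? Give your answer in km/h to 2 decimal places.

Taking east as x and north as y: drone velocity = (-71.719, -39.754) km/h; glider velocity = (0.000, -138.000) km/h.
Velocity of drone relative to glider = (-71.719, -39.754) − (0.000, -138.000) = (-71.719, 98.246) km/h.
Magnitude = |(-71.719, 98.246)| = 121.638 km/h.

121.64 km/h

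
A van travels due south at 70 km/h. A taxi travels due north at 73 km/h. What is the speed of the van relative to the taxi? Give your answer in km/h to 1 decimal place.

143.0 km/h

Taking east as x and north as y: van velocity = (0.000, -70.000) km/h; taxi velocity = (0.000, 73.000) km/h.
Velocity of van relative to taxi = (0.000, -70.000) − (0.000, 73.000) = (0.000, -143.000) km/h.
Magnitude = |(0.000, -143.000)| = 143.000 km/h.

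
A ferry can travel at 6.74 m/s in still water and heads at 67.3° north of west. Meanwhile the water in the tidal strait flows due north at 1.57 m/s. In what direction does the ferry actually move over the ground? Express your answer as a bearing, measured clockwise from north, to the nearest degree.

Taking east as x and north as y: velocity relative to the water = (-2.601, 6.218) m/s; the water relative to ground = (0.000, 1.570) m/s.
Velocity relative to ground = (-2.601, 6.218) + (0.000, 1.570) = (-2.601, 7.788) m/s.
Bearing = atan2(-2.60, 7.79) = 341.53° clockwise from north.

342°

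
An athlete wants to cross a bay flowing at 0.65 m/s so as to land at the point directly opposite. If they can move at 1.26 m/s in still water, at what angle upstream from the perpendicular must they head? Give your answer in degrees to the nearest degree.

To cancel the current, the upstream component of the athlete's velocity must equal the flow: 1.26 sin θ = 0.65.
sin θ = 0.65 / 1.26 = 0.5159.
θ = arcsin(0.5159) = 31.056°.

31°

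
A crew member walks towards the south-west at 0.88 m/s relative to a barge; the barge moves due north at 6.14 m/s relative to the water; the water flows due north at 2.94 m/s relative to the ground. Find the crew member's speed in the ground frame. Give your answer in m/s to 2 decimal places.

8.48 m/s

In east/north components (m/s): crew member relative to barge = (-0.622, -0.622); barge relative to water = (0.000, 6.140); water relative to ground = (0.000, 2.940).
Sum = (-0.622, 8.458) m/s.
Speed = |(-0.622, 8.458)| = 8.481 m/s.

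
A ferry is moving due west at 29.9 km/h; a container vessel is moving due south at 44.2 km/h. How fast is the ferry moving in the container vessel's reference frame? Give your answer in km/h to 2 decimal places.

53.36 km/h

Taking east as x and north as y: ferry velocity = (-29.900, 0.000) km/h; container vessel velocity = (0.000, -44.200) km/h.
Velocity of ferry relative to container vessel = (-29.900, 0.000) − (0.000, -44.200) = (-29.900, 44.200) km/h.
Magnitude = |(-29.900, 44.200)| = 53.363 km/h.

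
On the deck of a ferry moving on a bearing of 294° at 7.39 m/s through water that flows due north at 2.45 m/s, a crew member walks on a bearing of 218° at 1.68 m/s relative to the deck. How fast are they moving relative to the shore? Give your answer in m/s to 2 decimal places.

8.81 m/s

In east/north components (m/s): crew member relative to ferry = (-1.034, -1.324); ferry relative to water = (-6.751, 3.006); water relative to ground = (0.000, 2.450).
Sum = (-7.785, 4.132) m/s.
Speed = |(-7.785, 4.132)| = 8.814 m/s.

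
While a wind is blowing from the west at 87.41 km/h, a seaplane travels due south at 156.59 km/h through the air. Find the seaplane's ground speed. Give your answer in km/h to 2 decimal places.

179.33 km/h

Taking east as x and north as y: velocity relative to the air = (0.000, -156.590) km/h; the air relative to ground = (87.410, 0.000) km/h.
Velocity relative to ground = (0.000, -156.590) + (87.410, 0.000) = (87.410, -156.590) km/h.
Speed = |(87.410, -156.590)| = 179.335 km/h.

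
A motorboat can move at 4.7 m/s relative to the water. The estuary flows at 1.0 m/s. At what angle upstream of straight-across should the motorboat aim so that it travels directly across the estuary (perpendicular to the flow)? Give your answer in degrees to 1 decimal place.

To cancel the current, the upstream component of the motorboat's velocity must equal the flow: 4.7 sin θ = 1.0.
sin θ = 1.0 / 4.7 = 0.2128.
θ = arcsin(0.2128) = 12.284°.

12.3°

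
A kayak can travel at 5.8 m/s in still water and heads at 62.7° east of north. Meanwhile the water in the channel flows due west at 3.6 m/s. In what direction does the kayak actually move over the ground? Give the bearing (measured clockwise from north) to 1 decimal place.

Taking east as x and north as y: velocity relative to the water = (5.154, 2.660) m/s; the water relative to ground = (-3.600, 0.000) m/s.
Velocity relative to ground = (5.154, 2.660) + (-3.600, 0.000) = (1.554, 2.660) m/s.
Bearing = atan2(1.55, 2.66) = 30.29° clockwise from north.

030.3°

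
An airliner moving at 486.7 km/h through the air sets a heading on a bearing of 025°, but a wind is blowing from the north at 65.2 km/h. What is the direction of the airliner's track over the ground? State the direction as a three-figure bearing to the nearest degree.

Taking east as x and north as y: velocity relative to the air = (205.688, 441.100) km/h; the air relative to ground = (0.000, -65.200) km/h.
Velocity relative to ground = (205.688, 441.100) + (0.000, -65.200) = (205.688, 375.900) km/h.
Bearing = atan2(205.69, 375.90) = 28.69° clockwise from north.

029°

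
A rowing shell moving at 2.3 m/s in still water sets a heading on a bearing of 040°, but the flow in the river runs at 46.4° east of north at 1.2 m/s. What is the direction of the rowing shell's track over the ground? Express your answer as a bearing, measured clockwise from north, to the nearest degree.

042°

Taking east as x and north as y: velocity relative to the water = (1.478, 1.762) m/s; the water relative to ground = (0.869, 0.828) m/s.
Velocity relative to ground = (1.478, 1.762) + (0.869, 0.828) = (2.347, 2.589) m/s.
Bearing = atan2(2.35, 2.59) = 42.19° clockwise from north.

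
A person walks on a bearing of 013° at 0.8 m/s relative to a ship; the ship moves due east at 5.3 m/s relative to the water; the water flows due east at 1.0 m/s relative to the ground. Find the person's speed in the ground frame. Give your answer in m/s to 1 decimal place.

In east/north components (m/s): person relative to ship = (0.180, 0.779); ship relative to water = (5.300, 0.000); water relative to ground = (1.000, 0.000).
Sum = (6.480, 0.779) m/s.
Speed = |(6.480, 0.779)| = 6.527 m/s.

6.5 m/s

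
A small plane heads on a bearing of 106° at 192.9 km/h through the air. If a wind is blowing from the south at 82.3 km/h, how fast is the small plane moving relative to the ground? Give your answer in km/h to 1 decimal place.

187.7 km/h

Taking east as x and north as y: velocity relative to the air = (185.427, -53.170) km/h; the air relative to ground = (0.000, 82.300) km/h.
Velocity relative to ground = (185.427, -53.170) + (0.000, 82.300) = (185.427, 29.130) km/h.
Speed = |(185.427, 29.130)| = 187.701 km/h.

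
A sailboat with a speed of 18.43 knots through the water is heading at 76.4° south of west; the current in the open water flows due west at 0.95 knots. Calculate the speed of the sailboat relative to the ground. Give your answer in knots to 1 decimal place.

Taking east as x and north as y: velocity relative to the water = (-4.334, -17.913) knots; the water relative to ground = (-0.950, 0.000) knots.
Velocity relative to ground = (-4.334, -17.913) + (-0.950, 0.000) = (-5.284, -17.913) knots.
Speed = |(-5.284, -17.913)| = 18.676 knots.

18.7 knots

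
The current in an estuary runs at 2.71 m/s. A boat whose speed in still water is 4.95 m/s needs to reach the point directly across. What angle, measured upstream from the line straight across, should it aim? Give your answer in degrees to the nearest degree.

33°

To cancel the current, the upstream component of the boat's velocity must equal the flow: 4.95 sin θ = 2.71.
sin θ = 2.71 / 4.95 = 0.5475.
θ = arcsin(0.5475) = 33.194°.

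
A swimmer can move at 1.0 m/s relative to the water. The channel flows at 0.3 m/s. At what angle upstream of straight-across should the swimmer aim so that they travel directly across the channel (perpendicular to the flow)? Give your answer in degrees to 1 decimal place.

17.5°

To cancel the current, the upstream component of the swimmer's velocity must equal the flow: 1.0 sin θ = 0.3.
sin θ = 0.3 / 1.0 = 0.3000.
θ = arcsin(0.3000) = 17.458°.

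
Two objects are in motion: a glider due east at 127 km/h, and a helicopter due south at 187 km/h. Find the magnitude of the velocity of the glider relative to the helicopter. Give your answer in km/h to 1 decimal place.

226.0 km/h

Taking east as x and north as y: glider velocity = (127.000, 0.000) km/h; helicopter velocity = (0.000, -187.000) km/h.
Velocity of glider relative to helicopter = (127.000, 0.000) − (0.000, -187.000) = (127.000, 187.000) km/h.
Magnitude = |(127.000, 187.000)| = 226.049 km/h.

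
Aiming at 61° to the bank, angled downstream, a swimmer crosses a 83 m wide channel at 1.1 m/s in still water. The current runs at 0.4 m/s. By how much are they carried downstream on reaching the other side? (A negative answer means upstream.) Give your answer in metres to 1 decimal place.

80.5 m

Perpendicular speed = 0.962 m/s; crossing time = 83 / 0.962 = 86.271 s.
Net downstream speed = 0.933 m/s.
Drift = 0.933 × 86.271 = 80.516 m (downstream).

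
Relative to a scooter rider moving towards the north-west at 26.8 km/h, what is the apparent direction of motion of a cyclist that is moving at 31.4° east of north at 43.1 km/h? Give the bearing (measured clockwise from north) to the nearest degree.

067°

Taking east as x and north as y: cyclist velocity = (22.456, 36.788) km/h; scooter rider velocity = (-18.950, 18.950) km/h.
Velocity of cyclist relative to scooter rider = (22.456, 36.788) − (-18.950, 18.950) = (41.406, 17.838) km/h.
Bearing = atan2(41.41, 17.84) = 66.69° clockwise from north.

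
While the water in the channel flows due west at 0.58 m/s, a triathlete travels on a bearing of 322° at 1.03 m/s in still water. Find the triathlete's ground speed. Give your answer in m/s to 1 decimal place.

Taking east as x and north as y: velocity relative to the water = (-0.634, 0.812) m/s; the water relative to ground = (-0.580, 0.000) m/s.
Velocity relative to ground = (-0.634, 0.812) + (-0.580, 0.000) = (-1.214, 0.812) m/s.
Speed = |(-1.214, 0.812)| = 1.460 m/s.

1.5 m/s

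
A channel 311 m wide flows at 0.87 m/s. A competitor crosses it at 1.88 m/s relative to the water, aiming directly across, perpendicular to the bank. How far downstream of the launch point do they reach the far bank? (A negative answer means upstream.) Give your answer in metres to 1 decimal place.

Perpendicular speed = 1.880 m/s; crossing time = 311 / 1.880 = 165.426 s.
Net downstream speed = 0.870 m/s.
Drift = 0.870 × 165.426 = 143.920 m (downstream).

143.9 m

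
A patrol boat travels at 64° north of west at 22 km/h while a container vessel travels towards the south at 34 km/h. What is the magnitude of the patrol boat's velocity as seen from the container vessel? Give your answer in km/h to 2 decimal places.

54.63 km/h

Taking east as x and north as y: patrol boat velocity = (-9.644, 19.773) km/h; container vessel velocity = (0.000, -34.000) km/h.
Velocity of patrol boat relative to container vessel = (-9.644, 19.773) − (0.000, -34.000) = (-9.644, 53.773) km/h.
Magnitude = |(-9.644, 53.773)| = 54.631 km/h.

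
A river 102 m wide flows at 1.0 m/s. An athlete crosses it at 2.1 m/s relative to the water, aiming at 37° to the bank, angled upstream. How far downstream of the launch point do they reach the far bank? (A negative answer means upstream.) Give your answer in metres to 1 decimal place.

Perpendicular speed = 1.264 m/s; crossing time = 102 / 1.264 = 80.708 s.
Net downstream speed = -0.677 m/s.
Drift = -0.677 × 80.708 = -54.650 m (upstream).

-54.7 m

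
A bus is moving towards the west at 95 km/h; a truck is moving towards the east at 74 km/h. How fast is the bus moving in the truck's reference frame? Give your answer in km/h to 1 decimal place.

Taking east as x and north as y: bus velocity = (-95.000, 0.000) km/h; truck velocity = (74.000, 0.000) km/h.
Velocity of bus relative to truck = (-95.000, 0.000) − (74.000, 0.000) = (-169.000, 0.000) km/h.
Magnitude = |(-169.000, 0.000)| = 169.000 km/h.

169.0 km/h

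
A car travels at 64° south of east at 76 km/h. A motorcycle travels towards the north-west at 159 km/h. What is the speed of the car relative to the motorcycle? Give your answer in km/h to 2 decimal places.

Taking east as x and north as y: car velocity = (33.316, -68.308) km/h; motorcycle velocity = (-112.430, 112.430) km/h.
Velocity of car relative to motorcycle = (33.316, -68.308) − (-112.430, 112.430) = (145.746, -180.738) km/h.
Magnitude = |(145.746, -180.738)| = 232.182 km/h.

232.18 km/h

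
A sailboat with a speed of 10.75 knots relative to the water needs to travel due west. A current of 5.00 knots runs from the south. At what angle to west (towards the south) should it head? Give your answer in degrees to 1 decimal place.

27.7°

The current pushes perpendicular to the desired track; the heading must have a component into the current equal to 5.00 knots: 10.75 sin θ = 5.00.
sin θ = 0.4651, so θ = 27.718°.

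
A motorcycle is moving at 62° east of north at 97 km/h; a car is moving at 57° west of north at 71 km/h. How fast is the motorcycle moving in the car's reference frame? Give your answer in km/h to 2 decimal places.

145.35 km/h

Taking east as x and north as y: motorcycle velocity = (85.646, 45.539) km/h; car velocity = (-59.546, 38.669) km/h.
Velocity of motorcycle relative to car = (85.646, 45.539) − (-59.546, 38.669) = (145.192, 6.869) km/h.
Magnitude = |(145.192, 6.869)| = 145.354 km/h.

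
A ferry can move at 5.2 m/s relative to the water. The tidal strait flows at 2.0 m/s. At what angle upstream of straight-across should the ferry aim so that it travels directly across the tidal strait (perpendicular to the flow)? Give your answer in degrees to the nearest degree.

23°

To cancel the current, the upstream component of the ferry's velocity must equal the flow: 5.2 sin θ = 2.0.
sin θ = 2.0 / 5.2 = 0.3846.
θ = arcsin(0.3846) = 22.620°.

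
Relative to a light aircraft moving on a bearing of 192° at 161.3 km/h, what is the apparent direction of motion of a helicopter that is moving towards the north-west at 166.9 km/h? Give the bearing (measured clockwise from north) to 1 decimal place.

343.0°

Taking east as x and north as y: helicopter velocity = (-118.016, 118.016) km/h; light aircraft velocity = (-33.536, -157.775) km/h.
Velocity of helicopter relative to light aircraft = (-118.016, 118.016) − (-33.536, -157.775) = (-84.480, 275.791) km/h.
Bearing = atan2(-84.48, 275.79) = 342.97° clockwise from north.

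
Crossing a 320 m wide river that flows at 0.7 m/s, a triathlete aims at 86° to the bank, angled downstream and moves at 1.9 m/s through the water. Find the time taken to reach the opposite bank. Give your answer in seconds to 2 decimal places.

168.83 s

The component of the triathlete's velocity perpendicular to the bank is 1.9 × sin 86° = 1.895 m/s.
The flow acts along the bank and has no component across it.
Time = 320 / 1.895 = 168.832 s.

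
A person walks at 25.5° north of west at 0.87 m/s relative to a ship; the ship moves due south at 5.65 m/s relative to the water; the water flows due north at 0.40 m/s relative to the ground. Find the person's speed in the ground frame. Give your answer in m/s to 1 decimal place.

4.9 m/s

In east/north components (m/s): person relative to ship = (-0.785, 0.375); ship relative to water = (0.000, -5.650); water relative to ground = (0.000, 0.400).
Sum = (-0.785, -4.875) m/s.
Speed = |(-0.785, -4.875)| = 4.938 m/s.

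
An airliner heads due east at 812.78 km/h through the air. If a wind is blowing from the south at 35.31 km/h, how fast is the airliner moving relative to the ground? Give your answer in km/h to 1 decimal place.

813.5 km/h

Taking east as x and north as y: velocity relative to the air = (812.780, 0.000) km/h; the air relative to ground = (0.000, 35.310) km/h.
Velocity relative to ground = (812.780, 0.000) + (0.000, 35.310) = (812.780, 35.310) km/h.
Speed = |(812.780, 35.310)| = 813.547 km/h.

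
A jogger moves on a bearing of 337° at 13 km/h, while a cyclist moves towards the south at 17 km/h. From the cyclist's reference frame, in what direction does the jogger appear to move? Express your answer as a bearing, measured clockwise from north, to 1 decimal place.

Taking east as x and north as y: jogger velocity = (-5.080, 11.967) km/h; cyclist velocity = (0.000, -17.000) km/h.
Velocity of jogger relative to cyclist = (-5.080, 11.967) − (0.000, -17.000) = (-5.080, 28.967) km/h.
Bearing = atan2(-5.08, 28.97) = 350.05° clockwise from north.

350.1°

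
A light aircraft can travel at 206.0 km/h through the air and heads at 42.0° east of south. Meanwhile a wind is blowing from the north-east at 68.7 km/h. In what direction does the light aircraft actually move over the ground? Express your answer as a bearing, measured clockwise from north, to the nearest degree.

Taking east as x and north as y: velocity relative to the air = (137.841, -153.088) km/h; the air relative to ground = (-48.578, -48.578) km/h.
Velocity relative to ground = (137.841, -153.088) + (-48.578, -48.578) = (89.263, -201.666) km/h.
Bearing = atan2(89.26, -201.67) = 156.12° clockwise from north.

156°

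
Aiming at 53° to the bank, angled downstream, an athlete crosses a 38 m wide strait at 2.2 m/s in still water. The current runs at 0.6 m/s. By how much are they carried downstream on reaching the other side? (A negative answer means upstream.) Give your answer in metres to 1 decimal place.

41.6 m

Perpendicular speed = 1.757 m/s; crossing time = 38 / 1.757 = 21.628 s.
Net downstream speed = 1.924 m/s.
Drift = 1.924 × 21.628 = 41.612 m (downstream).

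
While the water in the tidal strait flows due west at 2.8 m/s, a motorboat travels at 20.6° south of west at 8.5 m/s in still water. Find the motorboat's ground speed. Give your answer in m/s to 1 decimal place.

11.2 m/s

Taking east as x and north as y: velocity relative to the water = (-7.957, -2.991) m/s; the water relative to ground = (-2.800, 0.000) m/s.
Velocity relative to ground = (-7.957, -2.991) + (-2.800, 0.000) = (-10.757, -2.991) m/s.
Speed = |(-10.757, -2.991)| = 11.165 m/s.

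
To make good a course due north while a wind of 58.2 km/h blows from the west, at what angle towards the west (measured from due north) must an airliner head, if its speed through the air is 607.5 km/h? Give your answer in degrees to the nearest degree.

5°

The wind pushes perpendicular to the desired track; the heading must have a component into the wind equal to 58.2 km/h: 607.5 sin θ = 58.2.
sin θ = 0.0958, so θ = 5.498°.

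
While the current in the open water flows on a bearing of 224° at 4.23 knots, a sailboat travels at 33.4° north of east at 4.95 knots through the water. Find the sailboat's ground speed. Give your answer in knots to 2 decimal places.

1.24 knots

Taking east as x and north as y: velocity relative to the water = (4.132, 2.725) knots; the water relative to ground = (-2.938, -3.043) knots.
Velocity relative to ground = (4.132, 2.725) + (-2.938, -3.043) = (1.194, -0.318) knots.
Speed = |(1.194, -0.318)| = 1.236 knots.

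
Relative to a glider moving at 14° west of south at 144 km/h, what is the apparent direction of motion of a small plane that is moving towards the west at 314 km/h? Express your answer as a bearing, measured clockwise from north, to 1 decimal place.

296.6°

Taking east as x and north as y: small plane velocity = (-314.000, 0.000) km/h; glider velocity = (-34.837, -139.723) km/h.
Velocity of small plane relative to glider = (-314.000, 0.000) − (-34.837, -139.723) = (-279.163, 139.723) km/h.
Bearing = atan2(-279.16, 139.72) = 296.59° clockwise from north.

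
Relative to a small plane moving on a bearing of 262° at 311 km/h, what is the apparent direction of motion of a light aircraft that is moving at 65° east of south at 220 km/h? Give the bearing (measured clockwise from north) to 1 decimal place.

095.6°

Taking east as x and north as y: light aircraft velocity = (199.388, -92.976) km/h; small plane velocity = (-307.973, -43.283) km/h.
Velocity of light aircraft relative to small plane = (199.388, -92.976) − (-307.973, -43.283) = (507.361, -49.693) km/h.
Bearing = atan2(507.36, -49.69) = 95.59° clockwise from north.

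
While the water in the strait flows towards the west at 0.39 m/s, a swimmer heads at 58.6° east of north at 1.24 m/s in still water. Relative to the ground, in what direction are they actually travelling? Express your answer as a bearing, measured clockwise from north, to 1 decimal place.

Taking east as x and north as y: velocity relative to the water = (1.058, 0.646) m/s; the water relative to ground = (-0.390, 0.000) m/s.
Velocity relative to ground = (1.058, 0.646) + (-0.390, 0.000) = (0.668, 0.646) m/s.
Bearing = atan2(0.67, 0.65) = 45.97° clockwise from north.

046.0°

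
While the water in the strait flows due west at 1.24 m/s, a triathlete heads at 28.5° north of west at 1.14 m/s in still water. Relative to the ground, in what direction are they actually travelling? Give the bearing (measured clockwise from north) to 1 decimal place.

Taking east as x and north as y: velocity relative to the water = (-1.002, 0.544) m/s; the water relative to ground = (-1.240, 0.000) m/s.
Velocity relative to ground = (-1.002, 0.544) + (-1.240, 0.000) = (-2.242, 0.544) m/s.
Bearing = atan2(-2.24, 0.54) = 283.64° clockwise from north.

283.6°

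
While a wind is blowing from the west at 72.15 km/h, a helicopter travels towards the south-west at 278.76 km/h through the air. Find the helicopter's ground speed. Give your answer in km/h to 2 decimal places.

233.39 km/h

Taking east as x and north as y: velocity relative to the air = (-197.113, -197.113) km/h; the air relative to ground = (72.150, 0.000) km/h.
Velocity relative to ground = (-197.113, -197.113) + (72.150, 0.000) = (-124.963, -197.113) km/h.
Speed = |(-124.963, -197.113)| = 233.387 km/h.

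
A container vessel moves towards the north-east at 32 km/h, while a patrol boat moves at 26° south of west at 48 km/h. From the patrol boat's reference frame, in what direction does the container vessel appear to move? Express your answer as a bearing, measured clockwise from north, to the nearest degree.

Taking east as x and north as y: container vessel velocity = (22.627, 22.627) km/h; patrol boat velocity = (-43.142, -21.042) km/h.
Velocity of container vessel relative to patrol boat = (22.627, 22.627) − (-43.142, -21.042) = (65.770, 43.669) km/h.
Bearing = atan2(65.77, 43.67) = 56.42° clockwise from north.

056°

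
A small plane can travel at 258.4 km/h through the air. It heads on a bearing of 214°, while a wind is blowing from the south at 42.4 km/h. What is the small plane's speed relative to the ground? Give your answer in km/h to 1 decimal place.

224.5 km/h

Taking east as x and north as y: velocity relative to the air = (-144.495, -214.223) km/h; the air relative to ground = (0.000, 42.400) km/h.
Velocity relative to ground = (-144.495, -214.223) + (0.000, 42.400) = (-144.495, -171.823) km/h.
Speed = |(-144.495, -171.823)| = 224.504 km/h.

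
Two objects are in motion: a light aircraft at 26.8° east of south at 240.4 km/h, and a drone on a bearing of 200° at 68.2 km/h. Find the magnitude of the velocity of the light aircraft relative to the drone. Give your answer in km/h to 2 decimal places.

199.99 km/h

Taking east as x and north as y: light aircraft velocity = (108.391, -214.578) km/h; drone velocity = (-23.326, -64.087) km/h.
Velocity of light aircraft relative to drone = (108.391, -214.578) − (-23.326, -64.087) = (131.717, -150.491) km/h.
Magnitude = |(131.717, -150.491)| = 199.992 km/h.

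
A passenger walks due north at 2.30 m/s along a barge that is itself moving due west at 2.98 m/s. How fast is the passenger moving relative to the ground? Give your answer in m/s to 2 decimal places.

3.76 m/s

Taking east as x and north as y: barge velocity = (-2.980, 0.000) m/s; passenger velocity relative to barge = (0.000, 2.300) m/s.
Velocity relative to ground = (-2.980, 0.000) + (0.000, 2.300) = (-2.980, 2.300) m/s.
Speed = |(-2.980, 2.300)| = 3.764 m/s.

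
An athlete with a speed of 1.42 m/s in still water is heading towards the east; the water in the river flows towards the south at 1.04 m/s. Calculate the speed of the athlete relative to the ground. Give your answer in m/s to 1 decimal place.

Taking east as x and north as y: velocity relative to the water = (1.420, 0.000) m/s; the water relative to ground = (0.000, -1.040) m/s.
Velocity relative to ground = (1.420, 0.000) + (0.000, -1.040) = (1.420, -1.040) m/s.
Speed = |(1.420, -1.040)| = 1.760 m/s.

1.8 m/s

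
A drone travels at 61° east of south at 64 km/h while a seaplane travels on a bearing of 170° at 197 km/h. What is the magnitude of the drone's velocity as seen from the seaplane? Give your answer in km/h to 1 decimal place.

Taking east as x and north as y: drone velocity = (55.976, -31.028) km/h; seaplane velocity = (34.209, -194.007) km/h.
Velocity of drone relative to seaplane = (55.976, -31.028) − (34.209, -194.007) = (21.767, 162.979) km/h.
Magnitude = |(21.767, 162.979)| = 164.426 km/h.

164.4 km/h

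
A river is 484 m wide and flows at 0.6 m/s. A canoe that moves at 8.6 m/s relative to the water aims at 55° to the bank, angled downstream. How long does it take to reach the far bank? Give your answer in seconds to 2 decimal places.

The component of the canoe's velocity perpendicular to the bank is 8.6 × sin 55° = 7.045 m/s.
The flow acts along the bank and has no component across it.
Time = 484 / 7.045 = 68.704 s.

68.70 s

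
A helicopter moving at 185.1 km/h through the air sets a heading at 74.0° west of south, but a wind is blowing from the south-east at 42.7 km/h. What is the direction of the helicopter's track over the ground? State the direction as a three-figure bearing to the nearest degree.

Taking east as x and north as y: velocity relative to the air = (-177.930, -51.020) km/h; the air relative to ground = (-30.193, 30.193) km/h.
Velocity relative to ground = (-177.930, -51.020) + (-30.193, 30.193) = (-208.123, -20.827) km/h.
Bearing = atan2(-208.12, -20.83) = 264.29° clockwise from north.

264°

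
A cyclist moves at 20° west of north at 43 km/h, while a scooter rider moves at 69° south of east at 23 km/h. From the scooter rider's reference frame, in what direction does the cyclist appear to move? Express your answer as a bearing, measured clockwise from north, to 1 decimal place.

Taking east as x and north as y: cyclist velocity = (-14.707, 40.407) km/h; scooter rider velocity = (8.242, -21.472) km/h.
Velocity of cyclist relative to scooter rider = (-14.707, 40.407) − (8.242, -21.472) = (-22.949, 61.879) km/h.
Bearing = atan2(-22.95, 61.88) = 339.65° clockwise from north.

339.7°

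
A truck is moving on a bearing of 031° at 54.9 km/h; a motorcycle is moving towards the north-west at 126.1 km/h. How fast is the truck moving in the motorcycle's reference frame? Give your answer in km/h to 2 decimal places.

124.76 km/h

Taking east as x and north as y: truck velocity = (28.276, 47.058) km/h; motorcycle velocity = (-89.166, 89.166) km/h.
Velocity of truck relative to motorcycle = (28.276, 47.058) − (-89.166, 89.166) = (117.442, -42.108) km/h.
Magnitude = |(117.442, -42.108)| = 124.762 km/h.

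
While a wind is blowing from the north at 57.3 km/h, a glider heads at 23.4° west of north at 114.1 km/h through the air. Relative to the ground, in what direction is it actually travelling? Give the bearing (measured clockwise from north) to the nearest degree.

316°

Taking east as x and north as y: velocity relative to the air = (-45.315, 104.716) km/h; the air relative to ground = (0.000, -57.300) km/h.
Velocity relative to ground = (-45.315, 104.716) + (0.000, -57.300) = (-45.315, 47.416) km/h.
Bearing = atan2(-45.31, 47.42) = 316.30° clockwise from north.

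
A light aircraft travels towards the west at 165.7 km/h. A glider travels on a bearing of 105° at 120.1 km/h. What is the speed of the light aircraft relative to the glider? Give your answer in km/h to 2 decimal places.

283.42 km/h

Taking east as x and north as y: light aircraft velocity = (-165.700, 0.000) km/h; glider velocity = (116.008, -31.084) km/h.
Velocity of light aircraft relative to glider = (-165.700, 0.000) − (116.008, -31.084) = (-281.708, 31.084) km/h.
Magnitude = |(-281.708, 31.084)| = 283.417 km/h.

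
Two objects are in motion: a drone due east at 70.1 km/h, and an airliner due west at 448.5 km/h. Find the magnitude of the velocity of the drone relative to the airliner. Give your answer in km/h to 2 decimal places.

Taking east as x and north as y: drone velocity = (70.100, 0.000) km/h; airliner velocity = (-448.500, 0.000) km/h.
Velocity of drone relative to airliner = (70.100, 0.000) − (-448.500, 0.000) = (518.600, 0.000) km/h.
Magnitude = |(518.600, 0.000)| = 518.600 km/h.

518.60 km/h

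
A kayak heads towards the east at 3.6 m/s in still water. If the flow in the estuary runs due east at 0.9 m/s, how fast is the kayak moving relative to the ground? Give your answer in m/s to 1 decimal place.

Taking east as x and north as y: velocity relative to the water = (3.600, 0.000) m/s; the water relative to ground = (0.900, 0.000) m/s.
Velocity relative to ground = (3.600, 0.000) + (0.900, 0.000) = (4.500, 0.000) m/s.
Speed = |(4.500, 0.000)| = 4.500 m/s.

4.5 m/s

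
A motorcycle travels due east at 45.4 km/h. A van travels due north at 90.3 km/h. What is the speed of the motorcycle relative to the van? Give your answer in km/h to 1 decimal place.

101.1 km/h

Taking east as x and north as y: motorcycle velocity = (45.400, 0.000) km/h; van velocity = (0.000, 90.300) km/h.
Velocity of motorcycle relative to van = (45.400, 0.000) − (0.000, 90.300) = (45.400, -90.300) km/h.
Magnitude = |(45.400, -90.300)| = 101.071 km/h.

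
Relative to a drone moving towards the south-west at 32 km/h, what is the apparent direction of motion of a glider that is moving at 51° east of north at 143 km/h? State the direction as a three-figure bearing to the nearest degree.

050°

Taking east as x and north as y: glider velocity = (111.132, 89.993) km/h; drone velocity = (-22.627, -22.627) km/h.
Velocity of glider relative to drone = (111.132, 89.993) − (-22.627, -22.627) = (133.759, 112.620) km/h.
Bearing = atan2(133.76, 112.62) = 49.90° clockwise from north.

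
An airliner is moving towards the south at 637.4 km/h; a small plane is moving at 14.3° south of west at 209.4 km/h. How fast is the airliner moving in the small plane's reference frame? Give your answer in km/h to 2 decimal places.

Taking east as x and north as y: airliner velocity = (0.000, -637.400) km/h; small plane velocity = (-202.912, -51.722) km/h.
Velocity of airliner relative to small plane = (0.000, -637.400) − (-202.912, -51.722) = (202.912, -585.678) km/h.
Magnitude = |(202.912, -585.678)| = 619.833 km/h.

619.83 km/h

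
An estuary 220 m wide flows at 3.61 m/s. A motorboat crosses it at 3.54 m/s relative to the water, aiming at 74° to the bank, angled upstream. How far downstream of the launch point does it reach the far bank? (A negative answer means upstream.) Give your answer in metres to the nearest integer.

170 m

Perpendicular speed = 3.403 m/s; crossing time = 220 / 3.403 = 64.651 s.
Net downstream speed = 2.634 m/s.
Drift = 2.634 × 64.651 = 170.307 m (downstream).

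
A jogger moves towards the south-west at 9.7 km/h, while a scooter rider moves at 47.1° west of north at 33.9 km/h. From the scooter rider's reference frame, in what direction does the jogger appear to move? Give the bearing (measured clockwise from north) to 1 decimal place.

Taking east as x and north as y: jogger velocity = (-6.859, -6.859) km/h; scooter rider velocity = (-24.833, 23.076) km/h.
Velocity of jogger relative to scooter rider = (-6.859, -6.859) − (-24.833, 23.076) = (17.974, -29.935) km/h.
Bearing = atan2(17.97, -29.94) = 149.02° clockwise from north.

149.0°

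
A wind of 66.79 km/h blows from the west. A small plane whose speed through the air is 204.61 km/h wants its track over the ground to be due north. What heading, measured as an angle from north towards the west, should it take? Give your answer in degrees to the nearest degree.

19°

The wind pushes perpendicular to the desired track; the heading must have a component into the wind equal to 66.79 km/h: 204.61 sin θ = 66.79.
sin θ = 0.3264, so θ = 19.052°.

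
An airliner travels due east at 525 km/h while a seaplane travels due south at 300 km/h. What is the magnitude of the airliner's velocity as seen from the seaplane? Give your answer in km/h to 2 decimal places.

604.67 km/h

Taking east as x and north as y: airliner velocity = (525.000, 0.000) km/h; seaplane velocity = (0.000, -300.000) km/h.
Velocity of airliner relative to seaplane = (525.000, 0.000) − (0.000, -300.000) = (525.000, 300.000) km/h.
Magnitude = |(525.000, 300.000)| = 604.669 km/h.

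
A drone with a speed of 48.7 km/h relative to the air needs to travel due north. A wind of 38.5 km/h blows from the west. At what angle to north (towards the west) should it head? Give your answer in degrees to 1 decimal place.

The wind pushes perpendicular to the desired track; the heading must have a component into the wind equal to 38.5 km/h: 48.7 sin θ = 38.5.
sin θ = 0.7906, so θ = 52.237°.

52.2°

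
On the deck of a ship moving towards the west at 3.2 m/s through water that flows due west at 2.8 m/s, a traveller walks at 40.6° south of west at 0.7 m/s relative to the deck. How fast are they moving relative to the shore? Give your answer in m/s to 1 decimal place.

In east/north components (m/s): traveller relative to ship = (-0.531, -0.456); ship relative to water = (-3.200, 0.000); water relative to ground = (-2.800, 0.000).
Sum = (-6.531, -0.456) m/s.
Speed = |(-6.531, -0.456)| = 6.547 m/s.

6.5 m/s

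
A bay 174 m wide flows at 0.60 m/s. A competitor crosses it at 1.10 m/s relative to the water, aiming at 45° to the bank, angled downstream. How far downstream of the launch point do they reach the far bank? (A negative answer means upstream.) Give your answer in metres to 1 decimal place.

308.2 m

Perpendicular speed = 0.778 m/s; crossing time = 174 / 0.778 = 223.703 s.
Net downstream speed = 1.378 m/s.
Drift = 1.378 × 223.703 = 308.222 m (downstream).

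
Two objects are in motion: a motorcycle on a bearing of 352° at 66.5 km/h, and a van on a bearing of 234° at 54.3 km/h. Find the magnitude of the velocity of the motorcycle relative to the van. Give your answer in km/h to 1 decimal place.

Taking east as x and north as y: motorcycle velocity = (-9.255, 65.853) km/h; van velocity = (-43.930, -31.917) km/h.
Velocity of motorcycle relative to van = (-9.255, 65.853) − (-43.930, -31.917) = (34.675, 97.770) km/h.
Magnitude = |(34.675, 97.770)| = 103.736 km/h.

103.7 km/h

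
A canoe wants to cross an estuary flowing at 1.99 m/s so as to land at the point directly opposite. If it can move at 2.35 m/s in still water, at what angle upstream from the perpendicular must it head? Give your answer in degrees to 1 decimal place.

To cancel the current, the upstream component of the canoe's velocity must equal the flow: 2.35 sin θ = 1.99.
sin θ = 1.99 / 2.35 = 0.8468.
θ = arcsin(0.8468) = 57.866°.

57.9°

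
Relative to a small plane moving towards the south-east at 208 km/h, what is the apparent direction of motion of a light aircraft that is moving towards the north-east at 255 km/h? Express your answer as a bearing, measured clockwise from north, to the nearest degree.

006°

Taking east as x and north as y: light aircraft velocity = (180.312, 180.312) km/h; small plane velocity = (147.078, -147.078) km/h.
Velocity of light aircraft relative to small plane = (180.312, 180.312) − (147.078, -147.078) = (33.234, 327.390) km/h.
Bearing = atan2(33.23, 327.39) = 5.80° clockwise from north.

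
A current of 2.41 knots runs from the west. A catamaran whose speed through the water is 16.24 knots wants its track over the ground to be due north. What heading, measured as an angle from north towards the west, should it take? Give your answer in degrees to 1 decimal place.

8.5°

The current pushes perpendicular to the desired track; the heading must have a component into the current equal to 2.41 knots: 16.24 sin θ = 2.41.
sin θ = 0.1484, so θ = 8.534°.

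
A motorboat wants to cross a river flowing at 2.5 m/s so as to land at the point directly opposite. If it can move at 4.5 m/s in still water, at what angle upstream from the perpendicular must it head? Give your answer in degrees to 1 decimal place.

To cancel the current, the upstream component of the motorboat's velocity must equal the flow: 4.5 sin θ = 2.5.
sin θ = 2.5 / 4.5 = 0.5556.
θ = arcsin(0.5556) = 33.749°.

33.7°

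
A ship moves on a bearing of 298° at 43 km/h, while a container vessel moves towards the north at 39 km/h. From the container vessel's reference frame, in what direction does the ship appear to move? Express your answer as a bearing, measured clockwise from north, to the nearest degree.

Taking east as x and north as y: ship velocity = (-37.967, 20.187) km/h; container vessel velocity = (0.000, 39.000) km/h.
Velocity of ship relative to container vessel = (-37.967, 20.187) − (0.000, 39.000) = (-37.967, -18.813) km/h.
Bearing = atan2(-37.97, -18.81) = 243.64° clockwise from north.

244°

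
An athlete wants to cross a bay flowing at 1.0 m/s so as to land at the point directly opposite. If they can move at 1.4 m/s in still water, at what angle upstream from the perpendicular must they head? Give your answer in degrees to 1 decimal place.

45.6°

To cancel the current, the upstream component of the athlete's velocity must equal the flow: 1.4 sin θ = 1.0.
sin θ = 1.0 / 1.4 = 0.7143.
θ = arcsin(0.7143) = 45.585°.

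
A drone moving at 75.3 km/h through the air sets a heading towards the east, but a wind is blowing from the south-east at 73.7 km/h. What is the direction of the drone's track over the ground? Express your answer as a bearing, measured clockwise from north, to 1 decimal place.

024.0°

Taking east as x and north as y: velocity relative to the air = (75.300, 0.000) km/h; the air relative to ground = (-52.114, 52.114) km/h.
Velocity relative to ground = (75.300, 0.000) + (-52.114, 52.114) = (23.186, 52.114) km/h.
Bearing = atan2(23.19, 52.11) = 23.99° clockwise from north.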